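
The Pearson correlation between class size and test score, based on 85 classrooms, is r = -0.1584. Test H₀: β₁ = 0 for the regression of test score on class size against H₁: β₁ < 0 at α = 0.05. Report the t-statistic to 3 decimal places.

t = r·√(n − 2)/√(1 − r²) = -0.1584·√83/√0.974909 = -1.462.
df = n − 2 = 83.
One-sided p ≈ 0.0738, which is ≥ 0.05, so fail to reject H₀.
The data do not give significant evidence of a linear association between class size and test score.

t = -1.462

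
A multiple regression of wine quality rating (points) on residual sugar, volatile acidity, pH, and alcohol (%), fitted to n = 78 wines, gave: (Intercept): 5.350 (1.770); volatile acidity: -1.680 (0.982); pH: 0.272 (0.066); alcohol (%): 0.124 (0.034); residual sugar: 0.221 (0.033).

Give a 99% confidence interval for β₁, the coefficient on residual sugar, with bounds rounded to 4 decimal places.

(0.1337, 0.3083)

Read off: b = 0.221, SE = 0.033 for residual sugar.
df = n − k − 1 = 78 − 4 − 1 = 73.
t* = t_{0.005, 73} = 2.644869.
Margin = t* × SE = 2.644869 × 0.033 = 0.087281.
CI: 0.221 ± 0.087281 → (0.1337, 0.3083).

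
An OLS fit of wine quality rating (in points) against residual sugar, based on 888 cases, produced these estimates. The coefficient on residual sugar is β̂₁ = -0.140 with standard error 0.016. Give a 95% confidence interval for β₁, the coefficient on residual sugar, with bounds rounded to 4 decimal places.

df = n − 2 = 888 − 2 = 886.
t* = t_{0.025, 886} = 1.962645.
Margin = t* × SE = 1.962645 × 0.016 = 0.031402.
CI: -0.140 ± 0.031402 → (-0.1714, -0.1086).
With 95% confidence, each one-unit increase in residual sugar is associated with a change of between -0.1714 and -0.1086 points in wine quality rating.

(-0.1714, -0.1086)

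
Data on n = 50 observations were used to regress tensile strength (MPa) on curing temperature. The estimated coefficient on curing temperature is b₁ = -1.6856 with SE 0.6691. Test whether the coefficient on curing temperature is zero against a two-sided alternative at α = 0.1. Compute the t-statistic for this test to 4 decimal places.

t = -2.5192

H₀: β₁ = 0 vs H₁: β₁ ≠ 0.
t = (b₁ − β₁⁰)/SE = -1.6856 / 0.6691 = -2.5192.
df = n − 2 = 50 − 2 = 48.
Two-sided p ≈ 0.0151, which is < 0.1, so reject H₀.
There is evidence that curing temperature is associated with tensile strength.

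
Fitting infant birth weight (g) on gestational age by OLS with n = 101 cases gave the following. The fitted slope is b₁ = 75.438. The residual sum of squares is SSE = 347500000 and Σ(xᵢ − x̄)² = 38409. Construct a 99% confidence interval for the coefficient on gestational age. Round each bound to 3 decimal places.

MSE = SSE/(n − 2) = 347500000/99 = 3.5101e+06.
SE(b₁) = √(MSE/Sₓₓ) = √(3.5101e+06/38409) = 9.55968.
df = n − 2 = 99.
t* = t_{0.005, 99} = 2.626405.
Margin = t* × SE = 2.626405 × 9.55968 = 25.10759.
CI: 75.438 ± 25.10759 → (50.330, 100.546).
With 99% confidence, each one-unit increase in gestational age is associated with a change of between 50.330 and 100.546 g in infant birth weight.

(50.330, 100.546)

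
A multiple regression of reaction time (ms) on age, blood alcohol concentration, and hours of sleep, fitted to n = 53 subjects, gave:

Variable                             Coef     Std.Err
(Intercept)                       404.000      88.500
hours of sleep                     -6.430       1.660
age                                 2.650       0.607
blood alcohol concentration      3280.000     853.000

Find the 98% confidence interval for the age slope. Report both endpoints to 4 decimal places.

(1.1902, 4.1098)

Read off: b = 2.650, SE = 0.607 for age.
df = n − k − 1 = 53 − 3 − 1 = 49.
t* = t_{0.01, 49} = 2.404892.
Margin = t* × SE = 2.404892 × 0.607 = 1.459769.
CI: 2.650 ± 1.459769 → (1.1902, 4.1098).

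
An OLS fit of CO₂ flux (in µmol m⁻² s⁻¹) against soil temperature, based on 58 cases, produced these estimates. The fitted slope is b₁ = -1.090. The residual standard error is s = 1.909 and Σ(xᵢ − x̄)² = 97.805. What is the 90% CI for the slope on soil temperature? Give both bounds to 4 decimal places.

SE(b₁) = s/√Sₓₓ = 1.909/√97.805 = 0.19303.
df = n − 2 = 56.
t* = t_{0.05, 56} = 1.672522.
Margin = t* × SE = 1.672522 × 0.19303 = 0.322847.
CI: -1.090 ± 0.322847 → (-1.4128, -0.7672).
With 90% confidence, each one-unit increase in soil temperature is associated with a change of between -1.4128 and -0.7672 µmol m⁻² s⁻¹ in CO₂ flux.

(-1.4128, -0.7672)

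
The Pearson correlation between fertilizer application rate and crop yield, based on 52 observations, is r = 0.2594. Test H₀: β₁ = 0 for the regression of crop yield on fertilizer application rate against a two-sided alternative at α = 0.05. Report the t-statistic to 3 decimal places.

t = r·√(n − 2)/√(1 − r²) = 0.2594·√50/√0.932712 = 1.899.
df = n − 2 = 50.
Two-sided p ≈ 0.0633, which is ≥ 0.05, so fail to reject H₀.
The data do not give significant evidence of a linear association between fertilizer application rate and crop yield.

t = 1.899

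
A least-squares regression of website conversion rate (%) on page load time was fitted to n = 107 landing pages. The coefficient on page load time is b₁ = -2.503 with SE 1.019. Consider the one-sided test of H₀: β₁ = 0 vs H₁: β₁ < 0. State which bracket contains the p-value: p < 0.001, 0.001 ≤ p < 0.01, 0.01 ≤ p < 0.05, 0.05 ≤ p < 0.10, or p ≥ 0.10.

t = -2.503 / 1.019 = -2.456.
df = n − 2 = 107 − 2 = 105.
One-sided p = P(T_{105} < t) ≈ 0.0078.
So 0.001 ≤ p < 0.01.

0.001 ≤ p < 0.01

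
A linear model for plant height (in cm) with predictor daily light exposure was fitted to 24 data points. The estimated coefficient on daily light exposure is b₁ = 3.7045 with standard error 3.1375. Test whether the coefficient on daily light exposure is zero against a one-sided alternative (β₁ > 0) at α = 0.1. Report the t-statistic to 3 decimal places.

t = 1.181

H₀: β₁ = 0 vs H₁: β₁ > 0.
t = (b₁ − β₁⁰)/SE = 3.7045 / 3.1375 = 1.181.
df = n − 2 = 24 − 2 = 22.
One-sided p ≈ 0.1252, which is ≥ 0.1, so fail to reject H₀.
The data do not give significant evidence that the true slope on daily light exposure is positive.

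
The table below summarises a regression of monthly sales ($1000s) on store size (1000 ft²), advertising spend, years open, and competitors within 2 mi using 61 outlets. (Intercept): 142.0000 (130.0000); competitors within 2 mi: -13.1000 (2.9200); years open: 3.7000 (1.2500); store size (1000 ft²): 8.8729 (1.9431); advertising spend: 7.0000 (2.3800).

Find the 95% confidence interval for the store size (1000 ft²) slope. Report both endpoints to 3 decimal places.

(4.980, 12.765)

Read off: b = 8.8729, SE = 1.9431 for store size (1000 ft²).
df = n − k − 1 = 61 − 4 − 1 = 56.
t* = t_{0.025, 56} = 2.003241.
Margin = t* × SE = 2.003241 × 1.9431 = 3.89250.
CI: 8.8729 ± 3.89250 → (4.980, 12.765).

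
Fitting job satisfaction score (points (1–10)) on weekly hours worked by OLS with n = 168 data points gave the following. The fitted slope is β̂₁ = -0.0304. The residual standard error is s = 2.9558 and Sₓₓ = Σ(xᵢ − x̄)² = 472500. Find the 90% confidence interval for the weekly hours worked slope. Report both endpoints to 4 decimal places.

SE(β̂₁) = s/√Sₓₓ = 2.9558/√472500 = 0.00430006.
df = n − 2 = 166.
t* = t_{0.05, 166} = 1.654085.
Margin = t* × SE = 1.654085 × 0.00430006 = 0.007113.
CI: -0.0304 ± 0.007113 → (-0.0375, -0.0233).
With 90% confidence, each one-unit increase in weekly hours worked is associated with a change of between -0.0375 and -0.0233 points (1–10) in job satisfaction score.

(-0.0375, -0.0233)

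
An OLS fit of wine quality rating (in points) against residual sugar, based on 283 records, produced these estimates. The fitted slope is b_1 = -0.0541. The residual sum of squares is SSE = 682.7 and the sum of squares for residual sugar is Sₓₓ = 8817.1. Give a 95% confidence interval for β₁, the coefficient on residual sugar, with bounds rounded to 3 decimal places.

MSE = SSE/(n − 2) = 682.7/281 = 2.42954.
SE(b_1) = √(MSE/Sₓₓ) = √(2.42954/8817.1) = 0.0165996.
df = n − 2 = 281.
t* = t_{0.025, 281} = 1.968442.
Margin = t* × SE = 1.968442 × 0.0165996 = 0.03268.
CI: -0.0541 ± 0.03268 → (-0.087, -0.021).
With 95% confidence, each one-unit increase in residual sugar is associated with a change of between -0.087 and -0.021 points in wine quality rating.

(-0.087, -0.021)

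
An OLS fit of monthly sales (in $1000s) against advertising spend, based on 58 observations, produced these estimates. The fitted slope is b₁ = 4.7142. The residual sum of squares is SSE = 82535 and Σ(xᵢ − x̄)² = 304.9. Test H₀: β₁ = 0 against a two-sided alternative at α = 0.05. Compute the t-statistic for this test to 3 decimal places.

t = 2.144

MSE = SSE/(n − 2) = 82535/56 = 1473.84.
SE(b₁) = √(MSE/Sₓₓ) = √(1473.84/304.9) = 2.1986.
t = 4.7142 / 2.1986 = 2.144.
df = n − 2 = 56.
Two-sided p ≈ 0.0364, which is < 0.05, so reject H₀.
There is evidence that advertising spend is associated with monthly sales.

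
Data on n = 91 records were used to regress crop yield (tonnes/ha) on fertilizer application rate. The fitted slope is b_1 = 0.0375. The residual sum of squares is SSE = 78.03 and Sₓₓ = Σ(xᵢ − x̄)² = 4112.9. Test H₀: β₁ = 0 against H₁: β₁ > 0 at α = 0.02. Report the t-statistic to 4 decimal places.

MSE = SSE/(n − 2) = 78.03/89 = 0.876742.
SE(b_1) = √(MSE/Sₓₓ) = √(0.876742/4112.9) = 0.0146003.
t = 0.0375 / 0.0146003 = 2.5684.
df = n − 2 = 89.
One-sided p ≈ 0.0059, which is < 0.02, so reject H₀.
There is evidence that the true slope on fertilizer application rate is positive.

t = 2.5684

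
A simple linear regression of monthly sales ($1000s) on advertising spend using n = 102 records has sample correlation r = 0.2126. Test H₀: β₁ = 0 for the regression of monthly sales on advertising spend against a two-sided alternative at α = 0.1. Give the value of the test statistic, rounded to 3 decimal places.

t = r·√(n − 2)/√(1 − r²) = 0.2126·√100/√0.954801 = 2.176.
df = n − 2 = 100.
Two-sided p ≈ 0.0319, which is < 0.1, so reject H₀.
There is evidence of a linear association between advertising spend and monthly sales.

t = 2.176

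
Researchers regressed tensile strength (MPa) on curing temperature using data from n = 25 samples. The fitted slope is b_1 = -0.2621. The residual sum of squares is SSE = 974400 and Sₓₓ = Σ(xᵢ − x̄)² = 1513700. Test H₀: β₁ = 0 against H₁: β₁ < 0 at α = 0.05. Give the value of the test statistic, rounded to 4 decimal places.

MSE = SSE/(n − 2) = 974400/23 = 42365.2.
SE(b_1) = √(MSE/Sₓₓ) = √(42365.2/1513700) = 0.167296.
t = -0.2621 / 0.167296 = -1.5667.
df = n − 2 = 23.
One-sided p ≈ 0.0654, which is ≥ 0.05, so fail to reject H₀.
The data do not give significant evidence that the true slope on curing temperature is negative.

t = -1.5667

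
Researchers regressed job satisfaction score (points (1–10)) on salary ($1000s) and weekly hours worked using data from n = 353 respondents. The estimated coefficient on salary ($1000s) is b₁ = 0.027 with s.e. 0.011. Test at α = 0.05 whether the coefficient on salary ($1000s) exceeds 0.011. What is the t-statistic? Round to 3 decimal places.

t = 1.455

H₀: β₁ = 0.011 vs H₁: β₁ > 0.011.
t = (b₁ − β₁⁰)/SE = (0.027 − 0.011) / 0.011 = 1.455.
df = n − k − 1 = 353 − 2 − 1 = 350.
One-sided p ≈ 0.0733, which is ≥ 0.05, so fail to reject H₀.
The data do not give significant evidence that the true slope on salary ($1000s) exceeds 0.011 points (1–10) per unit, holding the other predictors fixed.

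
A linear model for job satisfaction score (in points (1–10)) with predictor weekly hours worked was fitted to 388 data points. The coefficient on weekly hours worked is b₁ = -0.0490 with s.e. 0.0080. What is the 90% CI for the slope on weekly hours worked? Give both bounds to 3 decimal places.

(-0.062, -0.036)

df = n − 2 = 388 − 2 = 386.
t* = t_{0.05, 386} = 1.648811.
Margin = t* × SE = 1.648811 × 0.0080 = 0.01319.
CI: -0.0490 ± 0.01319 → (-0.062, -0.036).
With 90% confidence, each one-unit increase in weekly hours worked is associated with a change of between -0.062 and -0.036 points (1–10) in job satisfaction score.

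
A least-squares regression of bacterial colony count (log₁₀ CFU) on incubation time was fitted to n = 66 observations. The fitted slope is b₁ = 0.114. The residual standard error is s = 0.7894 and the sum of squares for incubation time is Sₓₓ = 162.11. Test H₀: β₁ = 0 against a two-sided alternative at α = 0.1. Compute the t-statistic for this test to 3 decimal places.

t = 1.839

SE(b₁) = s/√Sₓₓ = 0.7894/√162.11 = 0.0620001.
t = 0.114 / 0.0620001 = 1.839.
df = n − 2 = 64.
Two-sided p ≈ 0.0706, which is < 0.1, so reject H₀.
There is evidence that incubation time is associated with bacterial colony count.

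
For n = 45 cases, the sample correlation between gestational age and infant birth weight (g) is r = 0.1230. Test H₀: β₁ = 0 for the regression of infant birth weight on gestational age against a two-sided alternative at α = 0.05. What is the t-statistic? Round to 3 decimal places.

t = 0.813

t = r·√(n − 2)/√(1 − r²) = 0.1230·√43/√0.984871 = 0.813.
df = n − 2 = 43.
Two-sided p ≈ 0.4208, which is ≥ 0.05, so fail to reject H₀.
The data do not give significant evidence of a linear association between gestational age and infant birth weight.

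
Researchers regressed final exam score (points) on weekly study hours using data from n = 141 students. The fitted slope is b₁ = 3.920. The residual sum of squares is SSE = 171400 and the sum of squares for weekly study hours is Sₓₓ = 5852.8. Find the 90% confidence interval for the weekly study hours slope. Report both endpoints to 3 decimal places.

(3.160, 4.680)

MSE = SSE/(n − 2) = 171400/139 = 1233.09.
SE(b₁) = √(MSE/Sₓₓ) = √(1233.09/5852.8) = 0.459004.
df = n − 2 = 139.
t* = t_{0.05, 139} = 1.65589.
Margin = t* × SE = 1.65589 × 0.459004 = 0.76006.
CI: 3.920 ± 0.76006 → (3.160, 4.680).
With 90% confidence, each one-unit increase in weekly study hours is associated with a change of between 3.160 and 4.680 points in final exam score.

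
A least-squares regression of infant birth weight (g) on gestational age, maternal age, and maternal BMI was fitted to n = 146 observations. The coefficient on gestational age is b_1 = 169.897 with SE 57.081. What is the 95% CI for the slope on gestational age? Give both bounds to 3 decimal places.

df = n − k − 1 = 146 − 3 − 1 = 142.
t* = t_{0.025, 142} = 1.976811.
Margin = t* × SE = 1.976811 × 57.081 = 112.83835.
CI: 169.897 ± 112.83835 → (57.059, 282.735).
With 95% confidence, each one-unit increase in gestational age is associated with a change of between 57.059 and 282.735 g in infant birth weight, holding the other predictors fixed.

(57.059, 282.735)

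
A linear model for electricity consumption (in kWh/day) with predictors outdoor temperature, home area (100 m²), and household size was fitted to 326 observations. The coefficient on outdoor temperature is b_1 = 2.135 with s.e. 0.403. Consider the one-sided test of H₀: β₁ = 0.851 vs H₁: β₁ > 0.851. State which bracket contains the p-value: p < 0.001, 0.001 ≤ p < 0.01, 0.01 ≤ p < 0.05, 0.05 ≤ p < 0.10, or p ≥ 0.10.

p < 0.001

t = (2.135 − 0.851) / 0.403 = 3.186.
df = n − k − 1 = 326 − 3 − 1 = 322.
One-sided p = P(T_{322} > t) ≈ 0.0008.
So p < 0.001.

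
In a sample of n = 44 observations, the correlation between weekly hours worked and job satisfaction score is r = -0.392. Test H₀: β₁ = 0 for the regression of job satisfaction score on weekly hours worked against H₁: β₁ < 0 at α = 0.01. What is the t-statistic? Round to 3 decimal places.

t = -2.761

t = r·√(n − 2)/√(1 − r²) = -0.392·√42/√0.846336 = -2.761.
df = n − 2 = 42.
One-sided p ≈ 0.0042, which is < 0.01, so reject H₀.
There is evidence of a linear association between weekly hours worked and job satisfaction score.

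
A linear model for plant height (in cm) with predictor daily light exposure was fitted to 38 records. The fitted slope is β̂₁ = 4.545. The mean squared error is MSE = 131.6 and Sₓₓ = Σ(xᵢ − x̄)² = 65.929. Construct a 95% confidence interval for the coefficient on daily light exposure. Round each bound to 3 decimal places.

SE(β̂₁) = √(MSE/Sₓₓ) = √(131.6/65.929) = 1.41283.
df = n − 2 = 36.
t* = t_{0.025, 36} = 2.028094.
Margin = t* × SE = 2.028094 × 1.41283 = 2.86535.
CI: 4.545 ± 2.86535 → (1.680, 7.410).
With 95% confidence, each one-unit increase in daily light exposure is associated with a change of between 1.680 and 7.410 cm in plant height.

(1.680, 7.410)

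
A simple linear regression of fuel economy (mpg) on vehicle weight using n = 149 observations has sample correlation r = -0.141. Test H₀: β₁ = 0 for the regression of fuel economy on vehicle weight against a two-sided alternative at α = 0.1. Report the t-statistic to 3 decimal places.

t = -1.727

t = r·√(n − 2)/√(1 − r²) = -0.141·√147/√0.980119 = -1.727.
df = n − 2 = 147.
Two-sided p ≈ 0.0863, which is < 0.1, so reject H₀.
There is evidence of a linear association between vehicle weight and fuel economy.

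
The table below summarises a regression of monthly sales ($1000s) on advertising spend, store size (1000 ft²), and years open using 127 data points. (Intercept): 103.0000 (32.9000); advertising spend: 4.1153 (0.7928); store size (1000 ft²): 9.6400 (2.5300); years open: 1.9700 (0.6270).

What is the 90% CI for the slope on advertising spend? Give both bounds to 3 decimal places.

Read off: b = 4.1153, SE = 0.7928 for advertising spend.
df = n − k − 1 = 127 − 3 − 1 = 123.
t* = t_{0.05, 123} = 1.657336.
Margin = t* × SE = 1.657336 × 0.7928 = 1.31394.
CI: 4.1153 ± 1.31394 → (2.801, 5.429).

(2.801, 5.429)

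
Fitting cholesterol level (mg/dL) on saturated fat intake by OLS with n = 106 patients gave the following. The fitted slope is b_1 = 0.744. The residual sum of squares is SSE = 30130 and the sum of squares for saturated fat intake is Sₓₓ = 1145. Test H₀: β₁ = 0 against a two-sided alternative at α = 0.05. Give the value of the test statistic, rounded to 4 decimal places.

MSE = SSE/(n − 2) = 30130/104 = 289.712.
SE(b_1) = √(MSE/Sₓₓ) = √(289.712/1145) = 0.503014.
t = 0.744 / 0.503014 = 1.4791.
df = n − 2 = 104.
Two-sided p ≈ 0.1421, which is ≥ 0.05, so fail to reject H₀.
The data do not give significant evidence of an association between saturated fat intake and cholesterol level.

t = 1.4791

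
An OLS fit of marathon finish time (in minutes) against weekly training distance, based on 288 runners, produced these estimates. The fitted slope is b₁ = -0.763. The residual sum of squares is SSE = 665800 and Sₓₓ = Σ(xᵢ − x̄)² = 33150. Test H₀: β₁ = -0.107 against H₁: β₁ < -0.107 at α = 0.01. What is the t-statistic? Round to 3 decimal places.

t = -2.475

MSE = SSE/(n − 2) = 665800/286 = 2327.97.
SE(b₁) = √(MSE/Sₓₓ) = √(2327.97/33150) = 0.265001.
t = (-0.763 − (-0.107)) / 0.265001 = -2.475.
df = n − 2 = 286.
One-sided p ≈ 0.0069, which is < 0.01, so reject H₀.
There is evidence that the true slope on weekly training distance is below -0.107 minutes per unit.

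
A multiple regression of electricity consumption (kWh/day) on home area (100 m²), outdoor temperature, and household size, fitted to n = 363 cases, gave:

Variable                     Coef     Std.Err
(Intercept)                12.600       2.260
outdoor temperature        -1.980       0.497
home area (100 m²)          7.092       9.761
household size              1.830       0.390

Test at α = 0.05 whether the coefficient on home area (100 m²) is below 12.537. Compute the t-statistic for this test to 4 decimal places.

t = -0.5578

Read off: b = 7.092, SE = 9.761 for home area (100 m²).
H₀: β₁ = 12.537 vs H₁: β₁ < 12.537.
t = (7.092 − 12.537) / 9.761 = -0.5578.
df = n − k − 1 = 363 − 3 − 1 = 359.
One-sided p ≈ 0.2887, which is ≥ 0.05, so fail to reject H₀.
The data do not give significant evidence that the true slope on home area (100 m²) is below 12.537 kWh/day per unit, holding the other predictors fixed.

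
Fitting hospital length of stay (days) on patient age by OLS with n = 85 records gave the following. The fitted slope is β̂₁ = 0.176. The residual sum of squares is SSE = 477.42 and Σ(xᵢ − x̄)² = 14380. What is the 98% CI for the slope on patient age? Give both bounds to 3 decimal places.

(0.129, 0.223)

MSE = SSE/(n − 2) = 477.42/83 = 5.75205.
SE(β̂₁) = √(MSE/Sₓₓ) = √(5.75205/14380) = 0.0200001.
df = n − 2 = 83.
t* = t_{0.01, 83} = 2.372119.
Margin = t* × SE = 2.372119 × 0.0200001 = 0.04744.
CI: 0.176 ± 0.04744 → (0.129, 0.223).
With 98% confidence, each one-unit increase in patient age is associated with a change of between 0.129 and 0.223 days in hospital length of stay.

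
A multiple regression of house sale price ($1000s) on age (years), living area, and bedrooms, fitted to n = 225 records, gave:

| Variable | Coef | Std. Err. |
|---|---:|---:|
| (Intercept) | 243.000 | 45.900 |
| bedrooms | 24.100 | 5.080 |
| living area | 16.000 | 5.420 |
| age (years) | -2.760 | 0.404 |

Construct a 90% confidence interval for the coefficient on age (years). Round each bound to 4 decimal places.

(-3.4273, -2.0927)

Read off: b = -2.760, SE = 0.404 for age (years).
df = n − k − 1 = 225 − 3 − 1 = 221.
t* = t_{0.05, 221} = 1.651778.
Margin = t* × SE = 1.651778 × 0.404 = 0.667318.
CI: -2.760 ± 0.667318 → (-3.4273, -2.0927).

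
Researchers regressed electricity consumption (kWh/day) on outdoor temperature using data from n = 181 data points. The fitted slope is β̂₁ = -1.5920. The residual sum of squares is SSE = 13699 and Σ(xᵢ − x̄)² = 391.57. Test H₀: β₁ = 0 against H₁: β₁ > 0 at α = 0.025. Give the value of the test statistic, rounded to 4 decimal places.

t = -3.6011

MSE = SSE/(n − 2) = 13699/179 = 76.5307.
SE(β̂₁) = √(MSE/Sₓₓ) = √(76.5307/391.57) = 0.442093.
t = -1.5920 / 0.442093 = -3.6011.
df = n − 2 = 179.
One-sided p ≈ 0.9998, which is ≥ 0.025, so fail to reject H₀.
The data do not give significant evidence that the true slope on outdoor temperature is positive.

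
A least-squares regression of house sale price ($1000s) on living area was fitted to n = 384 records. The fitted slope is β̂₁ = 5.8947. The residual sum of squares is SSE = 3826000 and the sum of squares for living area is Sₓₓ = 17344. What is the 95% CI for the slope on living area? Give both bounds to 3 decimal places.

(4.401, 7.389)

MSE = SSE/(n − 2) = 3826000/382 = 10015.7.
SE(β̂₁) = √(MSE/Sₓₓ) = √(10015.7/17344) = 0.759917.
df = n − 2 = 382.
t* = t_{0.025, 382} = 1.966194.
Margin = t* × SE = 1.966194 × 0.759917 = 1.49414.
CI: 5.8947 ± 1.49414 → (4.401, 7.389).
With 95% confidence, each one-unit increase in living area is associated with a change of between 4.401 and 7.389 $1000s in house sale price.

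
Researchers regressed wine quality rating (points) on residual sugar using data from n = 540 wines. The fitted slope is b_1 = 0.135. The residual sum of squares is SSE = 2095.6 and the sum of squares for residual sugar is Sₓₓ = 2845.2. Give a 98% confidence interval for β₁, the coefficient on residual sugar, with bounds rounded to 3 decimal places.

(0.049, 0.221)

MSE = SSE/(n − 2) = 2095.6/538 = 3.89517.
SE(b_1) = √(MSE/Sₓₓ) = √(3.89517/2845.2) = 0.0370004.
df = n − 2 = 538.
t* = t_{0.01, 538} = 2.333299.
Margin = t* × SE = 2.333299 × 0.0370004 = 0.08633.
CI: 0.135 ± 0.08633 → (0.049, 0.221).
With 98% confidence, each one-unit increase in residual sugar is associated with a change of between 0.049 and 0.221 points in wine quality rating.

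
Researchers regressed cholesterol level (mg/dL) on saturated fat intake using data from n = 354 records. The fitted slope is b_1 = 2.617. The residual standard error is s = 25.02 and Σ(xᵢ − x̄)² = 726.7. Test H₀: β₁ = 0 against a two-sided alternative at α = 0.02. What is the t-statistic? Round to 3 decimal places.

SE(b_1) = s/√Sₓₓ = 25.02/√726.7 = 0.928132.
t = 2.617 / 0.928132 = 2.820.
df = n − 2 = 352.
Two-sided p ≈ 0.0051, which is < 0.02, so reject H₀.
There is evidence that saturated fat intake is associated with cholesterol level.

t = 2.820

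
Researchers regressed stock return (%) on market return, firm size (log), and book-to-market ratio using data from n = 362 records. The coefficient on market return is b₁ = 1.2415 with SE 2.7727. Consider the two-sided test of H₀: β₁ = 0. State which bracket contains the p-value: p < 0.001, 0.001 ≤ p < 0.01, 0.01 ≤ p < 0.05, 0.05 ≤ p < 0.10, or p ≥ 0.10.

t = 1.2415 / 2.7727 = 0.448.
df = n − k − 1 = 362 − 3 − 1 = 358.
Two-sided p = 2·P(T_{358} > |t|) ≈ 0.6546.
So p ≥ 0.10.

p ≥ 0.10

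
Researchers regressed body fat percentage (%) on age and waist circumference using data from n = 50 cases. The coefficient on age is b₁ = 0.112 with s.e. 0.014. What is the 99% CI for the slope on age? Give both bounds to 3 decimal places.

(0.074, 0.150)

df = n − k − 1 = 50 − 2 − 1 = 47.
t* = t_{0.005, 47} = 2.684556.
Margin = t* × SE = 2.684556 × 0.014 = 0.03758.
CI: 0.112 ± 0.03758 → (0.074, 0.150).
With 99% confidence, each one-unit increase in age is associated with a change of between 0.074 and 0.150 % in body fat percentage, holding the other predictors fixed.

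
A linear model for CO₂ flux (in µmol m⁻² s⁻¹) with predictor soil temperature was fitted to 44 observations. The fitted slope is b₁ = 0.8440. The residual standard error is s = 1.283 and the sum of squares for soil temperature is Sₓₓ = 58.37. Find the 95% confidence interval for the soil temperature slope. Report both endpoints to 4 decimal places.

SE(b₁) = s/√Sₓₓ = 1.283/√58.37 = 0.167931.
df = n − 2 = 42.
t* = t_{0.025, 42} = 2.018082.
Margin = t* × SE = 2.018082 × 0.167931 = 0.338899.
CI: 0.8440 ± 0.338899 → (0.5051, 1.1829).
With 95% confidence, each one-unit increase in soil temperature is associated with a change of between 0.5051 and 1.1829 µmol m⁻² s⁻¹ in CO₂ flux.

(0.5051, 1.1829)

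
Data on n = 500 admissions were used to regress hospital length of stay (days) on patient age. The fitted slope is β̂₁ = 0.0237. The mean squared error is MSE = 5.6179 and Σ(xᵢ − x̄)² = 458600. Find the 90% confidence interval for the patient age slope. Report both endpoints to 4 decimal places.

(0.0179, 0.0295)

SE(β̂₁) = √(MSE/Sₓₓ) = √(5.6179/458600) = 0.00350002.
df = n − 2 = 498.
t* = t_{0.05, 498} = 1.647919.
Margin = t* × SE = 1.647919 × 0.00350002 = 0.005768.
CI: 0.0237 ± 0.005768 → (0.0179, 0.0295).
With 90% confidence, each one-unit increase in patient age is associated with a change of between 0.0179 and 0.0295 days in hospital length of stay.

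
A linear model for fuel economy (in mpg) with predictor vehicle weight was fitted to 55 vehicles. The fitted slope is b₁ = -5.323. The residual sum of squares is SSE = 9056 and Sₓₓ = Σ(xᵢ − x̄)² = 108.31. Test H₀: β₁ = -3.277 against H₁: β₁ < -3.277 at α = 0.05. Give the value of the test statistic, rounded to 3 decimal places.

MSE = SSE/(n − 2) = 9056/53 = 170.868.
SE(b₁) = √(MSE/Sₓₓ) = √(170.868/108.31) = 1.25602.
t = (-5.323 − (-3.277)) / 1.25602 = -1.629.
df = n − 2 = 53.
One-sided p ≈ 0.0546, which is ≥ 0.05, so fail to reject H₀.
The data do not give significant evidence that the true slope on vehicle weight is below -3.277 mpg per unit.

t = -1.629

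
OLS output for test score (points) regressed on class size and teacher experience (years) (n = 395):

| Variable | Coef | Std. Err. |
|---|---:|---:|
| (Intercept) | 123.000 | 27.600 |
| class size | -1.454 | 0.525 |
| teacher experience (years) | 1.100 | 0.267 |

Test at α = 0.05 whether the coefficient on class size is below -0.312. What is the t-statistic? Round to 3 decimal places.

Read off: b = -1.454, SE = 0.525 for class size.
H₀: β₁ = -0.312 vs H₁: β₁ < -0.312.
t = (-1.454 − (-0.312)) / 0.525 = -2.175.
df = n − k − 1 = 395 − 2 − 1 = 392.
One-sided p ≈ 0.0151, which is < 0.05, so reject H₀.
There is evidence that the true slope on class size is below -0.312 points per unit, holding the other predictors fixed.

t = -2.175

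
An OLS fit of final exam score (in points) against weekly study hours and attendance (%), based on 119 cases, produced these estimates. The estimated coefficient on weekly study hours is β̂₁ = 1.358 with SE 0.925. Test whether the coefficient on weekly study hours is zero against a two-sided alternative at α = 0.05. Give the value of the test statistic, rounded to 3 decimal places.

t = 1.468

H₀: β₁ = 0 vs H₁: β₁ ≠ 0.
t = (β̂₁ − β₁⁰)/SE = 1.358 / 0.925 = 1.468.
df = n − k − 1 = 119 − 2 − 1 = 116.
Two-sided p ≈ 0.1448, which is ≥ 0.05, so fail to reject H₀.
The data do not give significant evidence of an association between weekly study hours and final exam score, after adjusting for the other predictors.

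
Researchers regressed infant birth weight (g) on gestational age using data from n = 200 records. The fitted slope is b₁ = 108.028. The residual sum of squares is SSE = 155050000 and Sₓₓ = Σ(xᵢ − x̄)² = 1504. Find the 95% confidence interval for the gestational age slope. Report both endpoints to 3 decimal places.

(63.030, 153.026)

MSE = SSE/(n − 2) = 155050000/198 = 783081.
SE(b₁) = √(MSE/Sₓₓ) = √(783081/1504) = 22.8181.
df = n − 2 = 198.
t* = t_{0.025, 198} = 1.972017.
Margin = t* × SE = 1.972017 × 22.8181 = 44.99768.
CI: 108.028 ± 44.99768 → (63.030, 153.026).
With 95% confidence, each one-unit increase in gestational age is associated with a change of between 63.030 and 153.026 g in infant birth weight.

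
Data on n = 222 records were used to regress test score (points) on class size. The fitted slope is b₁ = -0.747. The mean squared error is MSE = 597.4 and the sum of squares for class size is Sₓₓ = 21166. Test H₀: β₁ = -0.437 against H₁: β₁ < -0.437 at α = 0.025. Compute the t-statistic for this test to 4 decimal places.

SE(b₁) = √(MSE/Sₓₓ) = √(597.4/21166) = 0.168002.
t = (-0.747 − (-0.437)) / 0.168002 = -1.8452.
df = n − 2 = 220.
One-sided p ≈ 0.0332, which is ≥ 0.025, so fail to reject H₀.
The data do not give significant evidence that the true slope on class size is below -0.437 points per unit.

t = -1.8452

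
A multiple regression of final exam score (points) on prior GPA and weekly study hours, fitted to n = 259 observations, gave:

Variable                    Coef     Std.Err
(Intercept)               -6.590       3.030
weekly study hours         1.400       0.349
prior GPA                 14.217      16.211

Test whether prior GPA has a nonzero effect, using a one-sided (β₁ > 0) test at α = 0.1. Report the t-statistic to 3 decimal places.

Read off: b = 14.217, SE = 16.211 for prior GPA.
H₀: β₁ = 0 vs H₁: β₁ > 0.
t = 14.217 / 16.211 = 0.877.
df = n − k − 1 = 259 − 2 − 1 = 256.
One-sided p ≈ 0.1907, which is ≥ 0.1, so fail to reject H₀.
The data do not give significant evidence that the true slope on prior GPA is positive, holding the other predictors fixed.

t = 0.877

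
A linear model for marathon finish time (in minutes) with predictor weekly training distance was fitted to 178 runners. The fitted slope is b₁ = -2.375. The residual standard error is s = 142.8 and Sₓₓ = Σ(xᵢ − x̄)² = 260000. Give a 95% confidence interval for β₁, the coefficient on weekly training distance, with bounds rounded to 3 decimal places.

(-2.928, -1.822)

SE(b₁) = s/√Sₓₓ = 142.8/√260000 = 0.280054.
df = n − 2 = 176.
t* = t_{0.025, 176} = 1.973534.
Margin = t* × SE = 1.973534 × 0.280054 = 0.55270.
CI: -2.375 ± 0.55270 → (-2.928, -1.822).
With 95% confidence, each one-unit increase in weekly training distance is associated with a change of between -2.928 and -1.822 minutes in marathon finish time.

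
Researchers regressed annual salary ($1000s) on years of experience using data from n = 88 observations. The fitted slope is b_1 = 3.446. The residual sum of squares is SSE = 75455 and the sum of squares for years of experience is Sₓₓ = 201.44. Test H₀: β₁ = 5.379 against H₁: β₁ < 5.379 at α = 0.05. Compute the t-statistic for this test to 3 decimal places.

MSE = SSE/(n − 2) = 75455/86 = 877.384.
SE(b_1) = √(MSE/Sₓₓ) = √(877.384/201.44) = 2.087.
t = (3.446 − 5.379) / 2.087 = -0.926.
df = n − 2 = 86.
One-sided p ≈ 0.1785, which is ≥ 0.05, so fail to reject H₀.
The data do not give significant evidence that the true slope on years of experience is below 5.379 $1000s per unit.

t = -0.926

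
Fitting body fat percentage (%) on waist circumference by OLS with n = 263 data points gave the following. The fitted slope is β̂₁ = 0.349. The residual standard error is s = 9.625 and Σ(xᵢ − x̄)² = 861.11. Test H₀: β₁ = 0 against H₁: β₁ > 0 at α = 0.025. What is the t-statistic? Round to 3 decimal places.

t = 1.064

SE(β̂₁) = s/√Sₓₓ = 9.625/√861.11 = 0.327998.
t = 0.349 / 0.327998 = 1.064.
df = n − 2 = 261.
One-sided p ≈ 0.1441, which is ≥ 0.025, so fail to reject H₀.
The data do not give significant evidence that the true slope on waist circumference is positive.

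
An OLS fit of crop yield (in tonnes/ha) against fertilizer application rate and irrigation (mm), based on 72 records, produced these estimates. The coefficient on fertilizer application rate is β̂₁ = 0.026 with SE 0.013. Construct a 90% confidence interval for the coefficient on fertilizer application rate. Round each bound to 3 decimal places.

df = n − k − 1 = 72 − 2 − 1 = 69.
t* = t_{0.05, 69} = 1.667239.
Margin = t* × SE = 1.667239 × 0.013 = 0.02167.
CI: 0.026 ± 0.02167 → (0.004, 0.048).
With 90% confidence, each one-unit increase in fertilizer application rate is associated with a change of between 0.004 and 0.048 tonnes/ha in crop yield, holding the other predictors fixed.

(0.004, 0.048)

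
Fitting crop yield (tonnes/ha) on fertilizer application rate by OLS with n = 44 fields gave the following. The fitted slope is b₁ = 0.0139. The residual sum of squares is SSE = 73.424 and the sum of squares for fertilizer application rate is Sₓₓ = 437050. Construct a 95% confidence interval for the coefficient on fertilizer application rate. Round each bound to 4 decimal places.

MSE = SSE/(n − 2) = 73.424/42 = 1.74819.
SE(b₁) = √(MSE/Sₓₓ) = √(1.74819/437050) = 0.00199999.
df = n − 2 = 42.
t* = t_{0.025, 42} = 2.018082.
Margin = t* × SE = 2.018082 × 0.00199999 = 0.004036.
CI: 0.0139 ± 0.004036 → (0.0099, 0.0179).
With 95% confidence, each one-unit increase in fertilizer application rate is associated with a change of between 0.0099 and 0.0179 tonnes/ha in crop yield.

(0.0099, 0.0179)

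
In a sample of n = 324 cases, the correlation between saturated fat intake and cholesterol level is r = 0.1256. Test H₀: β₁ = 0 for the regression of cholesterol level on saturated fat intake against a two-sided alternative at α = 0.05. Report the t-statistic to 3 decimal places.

t = r·√(n − 2)/√(1 − r²) = 0.1256·√322/√0.984225 = 2.272.
df = n − 2 = 322.
Two-sided p ≈ 0.0238, which is < 0.05, so reject H₀.
There is evidence of a linear association between saturated fat intake and cholesterol level.

t = 2.272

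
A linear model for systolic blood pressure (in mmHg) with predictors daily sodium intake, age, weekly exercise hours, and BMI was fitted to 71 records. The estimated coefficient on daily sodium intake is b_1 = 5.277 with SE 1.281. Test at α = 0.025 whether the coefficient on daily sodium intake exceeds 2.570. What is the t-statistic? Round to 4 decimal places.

H₀: β₁ = 2.570 vs H₁: β₁ > 2.570.
t = (b_1 − β₁⁰)/SE = (5.277 − 2.570) / 1.281 = 2.1132.
df = n − k − 1 = 71 − 4 − 1 = 66.
One-sided p ≈ 0.0192, which is < 0.025, so reject H₀.
There is evidence that the true slope on daily sodium intake exceeds 2.570 mmHg per unit, holding the other predictors fixed.

t = 2.1132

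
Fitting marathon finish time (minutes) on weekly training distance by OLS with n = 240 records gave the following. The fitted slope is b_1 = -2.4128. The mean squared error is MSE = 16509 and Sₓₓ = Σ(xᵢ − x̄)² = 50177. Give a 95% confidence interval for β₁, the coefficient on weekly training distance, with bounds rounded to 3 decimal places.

(-3.543, -1.283)

SE(b_1) = √(MSE/Sₓₓ) = √(16509/50177) = 0.573599.
df = n − 2 = 238.
t* = t_{0.025, 238} = 1.969982.
Margin = t* × SE = 1.969982 × 0.573599 = 1.12998.
CI: -2.4128 ± 1.12998 → (-3.543, -1.283).
With 95% confidence, each one-unit increase in weekly training distance is associated with a change of between -3.543 and -1.283 minutes in marathon finish time.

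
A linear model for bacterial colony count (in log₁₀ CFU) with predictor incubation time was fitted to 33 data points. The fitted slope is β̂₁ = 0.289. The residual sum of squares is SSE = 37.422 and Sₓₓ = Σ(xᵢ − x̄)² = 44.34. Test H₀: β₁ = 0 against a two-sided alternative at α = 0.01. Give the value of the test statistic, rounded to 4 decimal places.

t = 1.7515

MSE = SSE/(n − 2) = 37.422/31 = 1.20716.
SE(β̂₁) = √(MSE/Sₓₓ) = √(1.20716/44.34) = 0.165.
t = 0.289 / 0.165 = 1.7515.
df = n − 2 = 31.
Two-sided p ≈ 0.0897, which is ≥ 0.01, so fail to reject H₀.
The data do not give significant evidence of an association between incubation time and bacterial colony count.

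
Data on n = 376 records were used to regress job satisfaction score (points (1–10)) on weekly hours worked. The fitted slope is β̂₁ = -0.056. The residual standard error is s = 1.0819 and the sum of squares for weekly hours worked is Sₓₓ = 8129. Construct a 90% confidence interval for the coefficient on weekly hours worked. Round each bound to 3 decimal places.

SE(β̂₁) = s/√Sₓₓ = 1.0819/√8129 = 0.0119996.
df = n − 2 = 374.
t* = t_{0.05, 374} = 1.648938.
Margin = t* × SE = 1.648938 × 0.0119996 = 0.01979.
CI: -0.056 ± 0.01979 → (-0.076, -0.036).
With 90% confidence, each one-unit increase in weekly hours worked is associated with a change of between -0.076 and -0.036 points (1–10) in job satisfaction score.

(-0.076, -0.036)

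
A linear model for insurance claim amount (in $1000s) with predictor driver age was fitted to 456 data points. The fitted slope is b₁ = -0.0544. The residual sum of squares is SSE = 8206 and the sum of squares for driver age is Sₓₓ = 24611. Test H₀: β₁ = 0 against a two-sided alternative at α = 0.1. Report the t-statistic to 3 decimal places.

MSE = SSE/(n − 2) = 8206/454 = 18.0749.
SE(b₁) = √(MSE/Sₓₓ) = √(18.0749/24611) = 0.0271002.
t = -0.0544 / 0.0271002 = -2.007.
df = n − 2 = 454.
Two-sided p ≈ 0.0453, which is < 0.1, so reject H₀.
There is evidence that driver age is associated with insurance claim amount.

t = -2.007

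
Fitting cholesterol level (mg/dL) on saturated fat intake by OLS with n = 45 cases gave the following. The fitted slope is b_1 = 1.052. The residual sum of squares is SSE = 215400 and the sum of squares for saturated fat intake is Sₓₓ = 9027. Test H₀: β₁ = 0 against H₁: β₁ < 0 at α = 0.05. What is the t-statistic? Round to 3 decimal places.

t = 1.412

MSE = SSE/(n − 2) = 215400/43 = 5009.3.
SE(b_1) = √(MSE/Sₓₓ) = √(5009.3/9027) = 0.744932.
t = 1.052 / 0.744932 = 1.412.
df = n − 2 = 43.
One-sided p ≈ 0.9175, which is ≥ 0.05, so fail to reject H₀.
The data do not give significant evidence that the true slope on saturated fat intake is negative.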